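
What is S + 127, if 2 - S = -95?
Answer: 224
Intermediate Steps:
S = 97 (S = 2 - 1*(-95) = 2 + 95 = 97)
S + 127 = 97 + 127 = 224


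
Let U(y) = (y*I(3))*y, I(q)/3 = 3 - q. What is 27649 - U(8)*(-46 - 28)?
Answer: 27649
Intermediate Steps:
I(q) = 9 - 3*q (I(q) = 3*(3 - q) = 9 - 3*q)
U(y) = 0 (U(y) = (y*(9 - 3*3))*y = (y*(9 - 9))*y = (y*0)*y = 0*y = 0)
27649 - U(8)*(-46 - 28) = 27649 - 0*(-46 - 28) = 27649 - 0*(-74) = 27649 - 1*0 = 27649 + 0 = 27649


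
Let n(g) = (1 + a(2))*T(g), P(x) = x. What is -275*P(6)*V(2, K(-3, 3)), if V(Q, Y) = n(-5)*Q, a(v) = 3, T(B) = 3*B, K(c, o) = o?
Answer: 198000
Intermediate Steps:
n(g) = 12*g (n(g) = (1 + 3)*(3*g) = 4*(3*g) = 12*g)
V(Q, Y) = -60*Q (V(Q, Y) = (12*(-5))*Q = -60*Q)
-275*P(6)*V(2, K(-3, 3)) = -1650*(-60*2) = -1650*(-120) = -275*(-720) = 198000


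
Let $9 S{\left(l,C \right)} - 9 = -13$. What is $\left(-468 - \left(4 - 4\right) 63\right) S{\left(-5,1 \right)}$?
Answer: $208$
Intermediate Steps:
$S{\left(l,C \right)} = - \frac{4}{9}$ ($S{\left(l,C \right)} = 1 + \frac{1}{9} \left(-13\right) = 1 - \frac{13}{9} = - \frac{4}{9}$)
$\left(-468 - \left(4 - 4\right) 63\right) S{\left(-5,1 \right)} = \left(-468 - \left(4 - 4\right) 63\right) \left(- \frac{4}{9}\right) = \left(-468 - 0 \cdot 63\right) \left(- \frac{4}{9}\right) = \left(-468 - 0\right) \left(- \frac{4}{9}\right) = \left(-468 + 0\right) \left(- \frac{4}{9}\right) = \left(-468\right) \left(- \frac{4}{9}\right) = 208$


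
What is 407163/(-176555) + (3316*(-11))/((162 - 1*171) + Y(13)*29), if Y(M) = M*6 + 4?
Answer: -7404589327/418258795 ≈ -17.703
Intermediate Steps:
Y(M) = 4 + 6*M (Y(M) = 6*M + 4 = 4 + 6*M)
407163/(-176555) + (3316*(-11))/((162 - 1*171) + Y(13)*29) = 407163/(-176555) + (3316*(-11))/((162 - 1*171) + (4 + 6*13)*29) = 407163*(-1/176555) - 36476/((162 - 171) + (4 + 78)*29) = -407163/176555 - 36476/(-9 + 82*29) = -407163/176555 - 36476/(-9 + 2378) = -407163/176555 - 36476/2369 = -7404589327/418258795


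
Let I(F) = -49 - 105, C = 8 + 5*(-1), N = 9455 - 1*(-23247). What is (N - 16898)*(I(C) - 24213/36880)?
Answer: -22535449083/9220 ≈ -2.4442e+6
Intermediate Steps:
N = 32702 (N = 9455 + 23247 = 32702)
C = 3 (C = 8 - 5 = 3)
I(F) = -154
(N - 16898)*(I(C) - 24213/36880) = (32702 - 16898)*(-154 - 24213/36880) = 15804*(-154 - 24213*1/36880) = 15804*(-154 - 24213/36880) = 15804*(-5703733/36880) = -22535449083/9220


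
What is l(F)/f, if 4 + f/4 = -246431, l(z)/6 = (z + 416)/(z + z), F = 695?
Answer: -1111/228363100 ≈ -4.8651e-6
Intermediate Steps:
l(z) = 3*(416 + z)/z (l(z) = 6*((z + 416)/(z + z)) = 6*((416 + z)/((2*z))) = 6*((416 + z)*(1/(2*z))) = 6*((416 + z)/(2*z)) = 3*(416 + z)/z)
f = -985740 (f = -16 + 4*(-246431) = -16 - 985724 = -985740)
l(F)/f = (3 + 1248/695)/(-985740) = (3 + 1248*(1/695))*(-1/985740) = (3 + 1248/695)*(-1/985740) = (3333/695)*(-1/985740) = -1111/228363100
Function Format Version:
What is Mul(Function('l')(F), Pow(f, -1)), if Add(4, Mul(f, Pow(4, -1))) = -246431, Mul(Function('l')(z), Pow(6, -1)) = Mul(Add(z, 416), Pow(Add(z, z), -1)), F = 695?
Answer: Rational(-1111, 228363100) ≈ -4.8651e-6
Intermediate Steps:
Function('l')(z) = Mul(3, Pow(z, -1), Add(416, z)) (Function('l')(z) = Mul(6, Mul(Add(z, 416), Pow(Add(z, z), -1))) = Mul(6, Mul(Add(416, z), Pow(Mul(2, z), -1))) = Mul(6, Mul(Add(416, z), Mul(Rational(1, 2), Pow(z, -1)))) = Mul(6, Mul(Rational(1, 2), Pow(z, -1), Add(416, z))) = Mul(3, Pow(z, -1), Add(416, z)))
f = -985740 (f = Add(-16, Mul(4, -246431)) = Add(-16, -985724) = -985740)
Mul(Function('l')(F), Pow(f, -1)) = Mul(Add(3, Mul(1248, Pow(695, -1))), Pow(-985740, -1)) = Mul(Add(3, Mul(1248, Rational(1, 695))), Rational(-1, 985740)) = Mul(Add(3, Rational(1248, 695)), Rational(-1, 985740)) = Mul(Rational(3333, 695), Rational(-1, 985740)) = Rational(-1111, 228363100)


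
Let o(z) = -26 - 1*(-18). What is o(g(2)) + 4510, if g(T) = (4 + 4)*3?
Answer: 4502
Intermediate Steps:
g(T) = 24 (g(T) = 8*3 = 24)
o(z) = -8 (o(z) = -26 + 18 = -8)
o(g(2)) + 4510 = -8 + 4510 = 4502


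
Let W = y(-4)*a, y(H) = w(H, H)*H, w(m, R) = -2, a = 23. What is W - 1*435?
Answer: -251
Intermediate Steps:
y(H) = -2*H
W = 184 (W = -2*(-4)*23 = 8*23 = 184)
W - 1*435 = 184 - 1*435 = 184 - 435 = -251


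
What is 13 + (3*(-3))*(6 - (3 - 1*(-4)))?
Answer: 22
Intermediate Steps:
13 + (3*(-3))*(6 - (3 - 1*(-4))) = 13 - 9*(6 - (3 + 4)) = 13 - 9*(6 - 1*7) = 13 - 9*(6 - 7) = 13 - 9*(-1) = 13 + 9 = 22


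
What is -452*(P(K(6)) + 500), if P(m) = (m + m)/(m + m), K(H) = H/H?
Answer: -226452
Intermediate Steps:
K(H) = 1
P(m) = 1 (P(m) = (2*m)/((2*m)) = (2*m)*(1/(2*m)) = 1)
-452*(P(K(6)) + 500) = -452*(1 + 500) = -452*501 = -226452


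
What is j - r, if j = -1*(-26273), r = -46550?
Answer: 72823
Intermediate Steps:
j = 26273
j - r = 26273 - 1*(-46550) = 26273 + 46550 = 72823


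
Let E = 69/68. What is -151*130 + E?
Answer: -1334771/68 ≈ -19629.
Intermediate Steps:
E = 69/68 (E = 69*(1/68) = 69/68 ≈ 1.0147)
-151*130 + E = -151*130 + 69/68 = -19630 + 69/68 = -1334771/68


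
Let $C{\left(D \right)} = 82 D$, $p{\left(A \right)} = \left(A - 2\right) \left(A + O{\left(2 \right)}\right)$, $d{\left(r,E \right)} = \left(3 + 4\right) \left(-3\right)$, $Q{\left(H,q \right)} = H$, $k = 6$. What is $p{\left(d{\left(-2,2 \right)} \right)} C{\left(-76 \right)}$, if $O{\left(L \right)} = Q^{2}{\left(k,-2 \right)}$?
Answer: $2150040$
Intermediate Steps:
$O{\left(L \right)} = 36$ ($O{\left(L \right)} = 6^{2} = 36$)
$d{\left(r,E \right)} = -21$ ($d{\left(r,E \right)} = 7 \left(-3\right) = -21$)
$p{\left(A \right)} = \left(-2 + A\right) \left(36 + A\right)$ ($p{\left(A \right)} = \left(A - 2\right) \left(A + 36\right) = \left(-2 + A\right) \left(36 + A\right)$)
$p{\left(d{\left(-2,2 \right)} \right)} C{\left(-76 \right)} = \left(-72 + \left(-21\right)^{2} + 34 \left(-21\right)\right) 82 \left(-76\right) = \left(-72 + 441 - 714\right) \left(-6232\right) = \left(-345\right) \left(-6232\right) = 2150040$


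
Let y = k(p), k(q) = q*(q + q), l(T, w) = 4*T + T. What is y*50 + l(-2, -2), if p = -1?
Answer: 90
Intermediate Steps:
l(T, w) = 5*T
k(q) = 2*q**2 (k(q) = q*(2*q) = 2*q**2)
y = 2 (y = 2*(-1)**2 = 2*1 = 2)
y*50 + l(-2, -2) = 2*50 + 5*(-2) = 100 - 10 = 90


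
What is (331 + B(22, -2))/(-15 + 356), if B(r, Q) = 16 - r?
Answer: 325/341 ≈ 0.95308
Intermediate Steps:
(331 + B(22, -2))/(-15 + 356) = (331 + (16 - 1*22))/(-15 + 356) = (331 + (16 - 22))/341 = (331 - 6)*(1/341) = 325*(1/341) = 325/341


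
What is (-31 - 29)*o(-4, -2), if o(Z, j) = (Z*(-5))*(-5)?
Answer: 6000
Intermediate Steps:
o(Z, j) = 25*Z (o(Z, j) = -5*Z*(-5) = 25*Z)
(-31 - 29)*o(-4, -2) = (-31 - 29)*(25*(-4)) = -60*(-100) = 6000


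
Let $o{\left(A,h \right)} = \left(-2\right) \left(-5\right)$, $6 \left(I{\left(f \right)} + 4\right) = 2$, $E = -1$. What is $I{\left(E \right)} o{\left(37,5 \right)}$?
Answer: $- \frac{110}{3} \approx -36.667$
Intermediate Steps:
$I{\left(f \right)} = - \frac{11}{3}$ ($I{\left(f \right)} = -4 + \frac{1}{6} \cdot 2 = -4 + \frac{1}{3} = - \frac{11}{3}$)
$o{\left(A,h \right)} = 10$
$I{\left(E \right)} o{\left(37,5 \right)} = \left(- \frac{11}{3}\right) 10 = - \frac{110}{3}$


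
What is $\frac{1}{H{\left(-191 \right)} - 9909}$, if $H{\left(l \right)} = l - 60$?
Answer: $- \frac{1}{10160} \approx -9.8425 \cdot 10^{-5}$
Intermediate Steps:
$H{\left(l \right)} = -60 + l$
$\frac{1}{H{\left(-191 \right)} - 9909} = \frac{1}{\left(-60 - 191\right) - 9909} = \frac{1}{-251 - 9909} = \frac{1}{-10160} = - \frac{1}{10160}$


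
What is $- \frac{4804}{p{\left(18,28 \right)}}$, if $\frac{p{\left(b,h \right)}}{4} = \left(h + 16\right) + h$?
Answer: $- \frac{1201}{72} \approx -16.681$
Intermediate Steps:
$p{\left(b,h \right)} = 64 + 8 h$ ($p{\left(b,h \right)} = 4 \left(\left(h + 16\right) + h\right) = 4 \left(\left(16 + h\right) + h\right) = 4 \left(16 + 2 h\right) = 64 + 8 h$)
$- \frac{4804}{p{\left(18,28 \right)}} = - \frac{4804}{64 + 8 \cdot 28} = - \frac{4804}{64 + 224} = - \frac{4804}{288} = \left(-4804\right) \frac{1}{288} = - \frac{1201}{72}$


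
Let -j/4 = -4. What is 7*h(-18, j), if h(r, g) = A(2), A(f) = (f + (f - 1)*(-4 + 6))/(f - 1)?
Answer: 28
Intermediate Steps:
j = 16 (j = -4*(-4) = 16)
A(f) = (-2 + 3*f)/(-1 + f) (A(f) = (f + (-1 + f)*2)/(-1 + f) = (f + (-2 + 2*f))/(-1 + f) = (-2 + 3*f)/(-1 + f))
h(r, g) = 4 (h(r, g) = (-2 + 3*2)/(-1 + 2) = (-2 + 6)/1 = 1*4 = 4)
7*h(-18, j) = 7*4 = 28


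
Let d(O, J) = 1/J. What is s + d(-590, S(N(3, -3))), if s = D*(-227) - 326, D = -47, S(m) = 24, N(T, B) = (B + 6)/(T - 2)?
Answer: 248233/24 ≈ 10343.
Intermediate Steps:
N(T, B) = (6 + B)/(-2 + T)
s = 10343 (s = -47*(-227) - 326 = 10669 - 326 = 10343)
s + d(-590, S(N(3, -3))) = 10343 + 1/24 = 248233/24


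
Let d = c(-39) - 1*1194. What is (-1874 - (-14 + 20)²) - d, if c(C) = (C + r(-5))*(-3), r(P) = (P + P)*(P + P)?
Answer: -533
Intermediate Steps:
r(P) = 4*P² (r(P) = (2*P)*(2*P) = 4*P²)
c(C) = -300 - 3*C (c(C) = (C + 4*(-5)²)*(-3) = (C + 4*25)*(-3) = (C + 100)*(-3) = (100 + C)*(-3) = -300 - 3*C)
d = -1377 (d = (-300 - 3*(-39)) - 1*1194 = (-300 + 117) - 1194 = -183 - 1194 = -1377)
(-1874 - (-14 + 20)²) - d = (-1874 - (-14 + 20)²) - 1*(-1377) = (-1874 - 1*6²) + 1377 = (-1874 - 1*36) + 1377 = (-1874 - 36) + 1377 = -1910 + 1377 = -533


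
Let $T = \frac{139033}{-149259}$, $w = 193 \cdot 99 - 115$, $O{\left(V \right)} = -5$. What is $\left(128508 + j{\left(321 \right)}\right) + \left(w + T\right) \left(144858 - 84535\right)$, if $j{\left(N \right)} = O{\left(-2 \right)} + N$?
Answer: $\frac{171010073731501}{149259} \approx 1.1457 \cdot 10^{9}$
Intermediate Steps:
$w = 18992$ ($w = 19107 - 115 = 18992$)
$T = - \frac{139033}{149259}$ ($T = 139033 \left(- \frac{1}{149259}\right) = - \frac{139033}{149259} \approx -0.93149$)
$j{\left(N \right)} = -5 + N$
$\left(128508 + j{\left(321 \right)}\right) + \left(w + T\right) \left(144858 - 84535\right) = \left(128508 + \left(-5 + 321\right)\right) + \left(18992 - \frac{139033}{149259}\right) \left(144858 - 84535\right) = \left(128508 + 316\right) + \frac{2834587895}{149259} \cdot 60323 = 128824 + \frac{170990845590085}{149259} = \frac{171010073731501}{149259}$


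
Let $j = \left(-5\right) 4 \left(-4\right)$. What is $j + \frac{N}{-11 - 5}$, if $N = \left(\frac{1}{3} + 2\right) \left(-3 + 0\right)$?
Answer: $\frac{1287}{16} \approx 80.438$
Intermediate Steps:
$j = 80$ ($j = \left(-20\right) \left(-4\right) = 80$)
$N = -7$ ($N = \left(\frac{1}{3} + 2\right) \left(-3\right) = \frac{7}{3} \left(-3\right) = -7$)
$j + \frac{N}{-11 - 5} = 80 - \frac{7}{-11 - 5} = 80 - \frac{7}{-16} = 80 - - \frac{7}{16} = 80 + \frac{7}{16} = \frac{1287}{16}$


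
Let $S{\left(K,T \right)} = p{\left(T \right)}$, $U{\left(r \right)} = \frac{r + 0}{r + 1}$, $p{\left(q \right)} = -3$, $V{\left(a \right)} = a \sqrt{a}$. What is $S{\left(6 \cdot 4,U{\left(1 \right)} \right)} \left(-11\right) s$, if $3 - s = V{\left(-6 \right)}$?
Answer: $99 + 198 i \sqrt{6} \approx 99.0 + 485.0 i$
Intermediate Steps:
$V{\left(a \right)} = a^{\frac{3}{2}}$
$s = 3 + 6 i \sqrt{6}$ ($s = 3 - \left(-6\right)^{\frac{3}{2}} = 3 - - 6 i \sqrt{6} = 3 + 6 i \sqrt{6} \approx 3.0 + 14.697 i$)
$U{\left(r \right)} = \frac{r}{1 + r}$
$S{\left(K,T \right)} = -3$
$S{\left(6 \cdot 4,U{\left(1 \right)} \right)} \left(-11\right) s = \left(-3\right) \left(-11\right) \left(3 + 6 i \sqrt{6}\right) = 33 \left(3 + 6 i \sqrt{6}\right) = 99 + 198 i \sqrt{6}$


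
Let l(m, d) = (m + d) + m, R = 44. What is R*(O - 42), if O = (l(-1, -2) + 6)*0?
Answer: -1848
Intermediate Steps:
l(m, d) = d + 2*m (l(m, d) = (d + m) + m = d + 2*m)
O = 0 (O = ((-2 + 2*(-1)) + 6)*0 = ((-2 - 2) + 6)*0 = (-4 + 6)*0 = 2*0 = 0)
R*(O - 42) = 44*(0 - 42) = 44*(-42) = -1848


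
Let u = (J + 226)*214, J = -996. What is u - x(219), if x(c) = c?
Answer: -164999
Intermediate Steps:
u = -164780 (u = (-996 + 226)*214 = -770*214 = -164780)
u - x(219) = -164780 - 1*219 = -164780 - 219 = -164999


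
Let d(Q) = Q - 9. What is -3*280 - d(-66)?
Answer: -765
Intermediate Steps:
d(Q) = -9 + Q
-3*280 - d(-66) = -3*280 - (-9 - 66) = -840 - 1*(-75) = -840 + 75 = -765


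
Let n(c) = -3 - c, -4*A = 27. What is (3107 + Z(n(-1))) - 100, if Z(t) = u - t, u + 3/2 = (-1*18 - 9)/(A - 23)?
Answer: 716001/238 ≈ 3008.4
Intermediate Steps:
A = -27/4 (A = -1/4*27 = -27/4 ≈ -6.7500)
u = -141/238 (u = -3/2 + (-1*18 - 9)/(-27/4 - 23) = -3/2 + (-18 - 9)/(-119/4) = -3/2 - 27*(-4/119) = -3/2 + 108/119 = -141/238 ≈ -0.59244)
Z(t) = -141/238 - t
(3107 + Z(n(-1))) - 100 = (3107 + (-141/238 - (-3 - 1*(-1)))) - 100 = (3107 + (-141/238 - (-3 + 1))) - 100 = (3107 + (-141/238 - 1*(-2))) - 100 = (3107 + (-141/238 + 2)) - 100 = (3107 + 335/238) - 100 = 739801/238 - 100 = 716001/238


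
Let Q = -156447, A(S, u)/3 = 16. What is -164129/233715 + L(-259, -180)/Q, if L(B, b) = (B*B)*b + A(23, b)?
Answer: 103567472471/1354222615 ≈ 76.477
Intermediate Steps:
A(S, u) = 48 (A(S, u) = 3*16 = 48)
L(B, b) = 48 + b*B² (L(B, b) = (B*B)*b + 48 = B²*b + 48 = b*B² + 48 = 48 + b*B²)
-164129/233715 + L(-259, -180)/Q = -164129/233715 + (48 - 180*(-259)²)/(-156447) = -164129*1/233715 + (48 - 180*67081)*(-1/156447) = -164129/233715 + (48 - 12074580)*(-1/156447) = -164129/233715 - 12074532*(-1/156447) = -164129/233715 + 4024844/52149 = 103567472471/1354222615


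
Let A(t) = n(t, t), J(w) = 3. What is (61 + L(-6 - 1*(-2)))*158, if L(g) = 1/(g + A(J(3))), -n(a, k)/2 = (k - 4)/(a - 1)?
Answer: 28756/3 ≈ 9585.3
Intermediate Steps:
n(a, k) = -2*(-4 + k)/(-1 + a) (n(a, k) = -2*(k - 4)/(a - 1) = -2*(-4 + k)/(-1 + a))
A(t) = 2*(4 - t)/(-1 + t)
L(g) = 1/(1 + g) (L(g) = 1/(g + 2*(4 - 1*3)/(-1 + 3)) = 1/(g + 2*(4 - 3)/2) = 1/(g + 2*(½)*1) = 1/(g + 1) = 1/(1 + g))
(61 + L(-6 - 1*(-2)))*158 = (61 + 1/(1 + (-6 - 1*(-2))))*158 = (61 + 1/(1 + (-6 + 2)))*158 = (61 + 1/(1 - 4))*158 = (61 + 1/(-3))*158 = (61 - ⅓)*158 = (182/3)*158 = 28756/3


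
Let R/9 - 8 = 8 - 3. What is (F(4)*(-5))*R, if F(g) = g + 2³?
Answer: -7020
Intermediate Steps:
F(g) = 8 + g (F(g) = g + 8 = 8 + g)
R = 117 (R = 72 + 9*(8 - 3) = 72 + 9*5 = 72 + 45 = 117)
(F(4)*(-5))*R = ((8 + 4)*(-5))*117 = (12*(-5))*117 = -60*117 = -7020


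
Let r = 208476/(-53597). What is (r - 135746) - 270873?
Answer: -21793767019/53597 ≈ -4.0662e+5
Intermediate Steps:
r = -208476/53597 (r = 208476*(-1/53597) = -208476/53597 ≈ -3.8897)
(r - 135746) - 270873 = (-208476/53597 - 135746) - 270873 = -7275786838/53597 - 270873 = -21793767019/53597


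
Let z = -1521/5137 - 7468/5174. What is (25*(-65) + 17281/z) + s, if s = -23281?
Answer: -805391134549/23116385 ≈ -34841.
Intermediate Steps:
z = -23116385/13289419 (z = -1521*1/5137 - 7468*1/5174 = -1521/5137 - 3734/2587 = -23116385/13289419 ≈ -1.7395)
(25*(-65) + 17281/z) + s = (25*(-65) + 17281/(-23116385/13289419)) - 23281 = (-1625 + 17281*(-13289419/23116385)) - 23281 = (-1625 - 229654449739/23116385) - 23281 = -267218575364/23116385 - 23281 = -805391134549/23116385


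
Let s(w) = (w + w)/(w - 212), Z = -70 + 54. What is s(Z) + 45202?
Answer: 2576522/57 ≈ 45202.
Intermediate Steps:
Z = -16
s(w) = 2*w/(-212 + w) (s(w) = (2*w)/(-212 + w) = 2*w/(-212 + w))
s(Z) + 45202 = 2*(-16)/(-212 - 16) + 45202 = 2*(-16)/(-228) + 45202 = 2*(-16)*(-1/228) + 45202 = 8/57 + 45202 = 2576522/57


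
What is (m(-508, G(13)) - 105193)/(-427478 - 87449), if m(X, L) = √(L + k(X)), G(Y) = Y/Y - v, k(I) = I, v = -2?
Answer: 105193/514927 - I*√505/514927 ≈ 0.20429 - 4.3642e-5*I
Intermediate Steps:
G(Y) = 3 (G(Y) = Y/Y - 1*(-2) = 1 + 2 = 3)
m(X, L) = √(L + X)
(m(-508, G(13)) - 105193)/(-427478 - 87449) = (√(3 - 508) - 105193)/(-427478 - 87449) = (√(-505) - 105193)/(-514927) = (I*√505 - 105193)*(-1/514927) = (-105193 + I*√505)*(-1/514927) = 105193/514927 - I*√505/514927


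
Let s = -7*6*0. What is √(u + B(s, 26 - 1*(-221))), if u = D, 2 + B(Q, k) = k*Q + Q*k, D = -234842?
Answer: 2*I*√58711 ≈ 484.61*I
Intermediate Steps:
s = 0 (s = -42*0 = 0)
B(Q, k) = -2 + 2*Q*k (B(Q, k) = -2 + (k*Q + Q*k) = -2 + (Q*k + Q*k) = -2 + 2*Q*k)
u = -234842
√(u + B(s, 26 - 1*(-221))) = √(-234842 + (-2 + 2*0*(26 - 1*(-221)))) = √(-234842 + (-2 + 2*0*(26 + 221))) = √(-234842 + (-2 + 2*0*247)) = √(-234842 + (-2 + 0)) = √(-234842 - 2) = √(-234844) = 2*I*√58711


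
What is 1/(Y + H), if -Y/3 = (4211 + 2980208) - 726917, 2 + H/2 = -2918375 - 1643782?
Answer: -1/15896824 ≈ -6.2906e-8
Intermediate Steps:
H = -9124318 (H = -4 + 2*(-2918375 - 1643782) = -4 + 2*(-4562157) = -4 - 9124314 = -9124318)
Y = -6772506 (Y = -3*((4211 + 2980208) - 726917) = -3*(2984419 - 726917) = -3*2257502 = -6772506)
1/(Y + H) = 1/(-6772506 - 9124318) = 1/(-15896824) = -1/15896824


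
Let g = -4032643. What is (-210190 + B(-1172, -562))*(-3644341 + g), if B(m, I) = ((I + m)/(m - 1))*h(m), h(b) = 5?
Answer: 37112076052800/23 ≈ 1.6136e+12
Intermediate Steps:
B(m, I) = 5*(I + m)/(-1 + m) (B(m, I) = ((I + m)/(m - 1))*5 = ((I + m)/(-1 + m))*5 = 5*(I + m)/(-1 + m))
(-210190 + B(-1172, -562))*(-3644341 + g) = (-210190 + 5*(-562 - 1172)/(-1 - 1172))*(-3644341 - 4032643) = (-210190 + 5*(-1734)/(-1173))*(-7676984) = (-210190 + 5*(-1/1173)*(-1734))*(-7676984) = (-210190 + 170/23)*(-7676984) = -4834200/23*(-7676984) = 37112076052800/23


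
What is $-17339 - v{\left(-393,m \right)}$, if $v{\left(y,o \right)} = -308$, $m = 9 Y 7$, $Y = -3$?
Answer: $-17031$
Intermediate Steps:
$m = -189$ ($m = 9 \left(-3\right) 7 = \left(-27\right) 7 = -189$)
$-17339 - v{\left(-393,m \right)} = -17339 - -308 = -17339 + 308 = -17031$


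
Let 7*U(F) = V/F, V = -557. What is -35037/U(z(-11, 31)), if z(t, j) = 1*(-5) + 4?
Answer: -245259/557 ≈ -440.32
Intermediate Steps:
z(t, j) = -1 (z(t, j) = -5 + 4 = -1)
U(F) = -557/(7*F) (U(F) = (-557/F)/7 = -557/(7*F))
-35037/U(z(-11, 31)) = -35037/((-557/7/(-1))) = -35037/((-557/7*(-1))) = -35037/557/7 = -35037*7/557 = -245259/557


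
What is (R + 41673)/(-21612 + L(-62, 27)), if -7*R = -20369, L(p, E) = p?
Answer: -156040/75859 ≈ -2.0570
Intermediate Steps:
R = 20369/7 (R = -⅐*(-20369) = 20369/7 ≈ 2909.9)
(R + 41673)/(-21612 + L(-62, 27)) = (20369/7 + 41673)/(-21612 - 62) = (312080/7)/(-21674) = (312080/7)*(-1/21674) = -156040/75859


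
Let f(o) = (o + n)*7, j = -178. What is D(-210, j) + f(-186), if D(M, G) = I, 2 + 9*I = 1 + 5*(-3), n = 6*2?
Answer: -10978/9 ≈ -1219.8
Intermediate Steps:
n = 12
I = -16/9 (I = -2/9 + (1 + 5*(-3))/9 = -2/9 + (1 - 15)/9 = -2/9 + (⅑)*(-14) = -2/9 - 14/9 = -16/9 ≈ -1.7778)
D(M, G) = -16/9
f(o) = 84 + 7*o (f(o) = (o + 12)*7 = (12 + o)*7 = 84 + 7*o)
D(-210, j) + f(-186) = -16/9 + (84 + 7*(-186)) = -16/9 + (84 - 1302) = -16/9 - 1218 = -10978/9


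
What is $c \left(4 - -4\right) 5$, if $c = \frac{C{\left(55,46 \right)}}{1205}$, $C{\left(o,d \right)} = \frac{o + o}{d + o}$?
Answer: $\frac{880}{24341} \approx 0.036153$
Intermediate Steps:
$C{\left(o,d \right)} = \frac{2 o}{d + o}$
$c = \frac{22}{24341}$ ($c = \frac{2 \cdot 55 \frac{1}{46 + 55}}{1205} = 2 \cdot 55 \cdot \frac{1}{101} \cdot \frac{1}{1205} = \frac{110}{101} \cdot \frac{1}{1205} = \frac{22}{24341} \approx 0.00090382$)
$c \left(4 - -4\right) 5 = \frac{22 \left(4 - -4\right) 5}{24341} = \frac{22 \left(4 + 4\right) 5}{24341} = \frac{22 \cdot 8 \cdot 5}{24341} = \frac{22}{24341} \cdot 40 = \frac{880}{24341}$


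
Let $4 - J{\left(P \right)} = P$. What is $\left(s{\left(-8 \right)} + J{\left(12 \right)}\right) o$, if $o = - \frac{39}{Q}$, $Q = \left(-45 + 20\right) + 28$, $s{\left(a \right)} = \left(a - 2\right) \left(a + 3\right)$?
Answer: $-546$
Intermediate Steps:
$s{\left(a \right)} = \left(-2 + a\right) \left(3 + a\right)$
$J{\left(P \right)} = 4 - P$
$Q = 3$ ($Q = -25 + 28 = 3$)
$o = -13$ ($o = - \frac{39}{3} = \left(-39\right) \frac{1}{3} = -13$)
$\left(s{\left(-8 \right)} + J{\left(12 \right)}\right) o = \left(\left(-6 - 8 + \left(-8\right)^{2}\right) + \left(4 - 12\right)\right) \left(-13\right) = \left(\left(-6 - 8 + 64\right) + \left(4 - 12\right)\right) \left(-13\right) = \left(50 - 8\right) \left(-13\right) = 42 \left(-13\right) = -546$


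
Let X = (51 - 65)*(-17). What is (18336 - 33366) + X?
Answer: -14792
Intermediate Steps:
X = 238 (X = -14*(-17) = 238)
(18336 - 33366) + X = (18336 - 33366) + 238 = -15030 + 238 = -14792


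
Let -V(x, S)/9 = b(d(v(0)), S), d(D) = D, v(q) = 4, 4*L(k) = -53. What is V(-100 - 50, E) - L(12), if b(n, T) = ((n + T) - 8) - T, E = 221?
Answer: 197/4 ≈ 49.250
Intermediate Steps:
L(k) = -53/4 (L(k) = (¼)*(-53) = -53/4)
b(n, T) = -8 + n (b(n, T) = ((T + n) - 8) - T = (-8 + T + n) - T = -8 + n)
V(x, S) = 36 (V(x, S) = -9*(-8 + 4) = -9*(-4) = 36)
V(-100 - 50, E) - L(12) = 36 - 1*(-53/4) = 36 + 53/4 = 197/4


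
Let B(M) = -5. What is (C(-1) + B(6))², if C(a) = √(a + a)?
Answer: (5 - I*√2)² ≈ 23.0 - 14.142*I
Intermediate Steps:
C(a) = √2*√a (C(a) = √(2*a) = √2*√a)
(C(-1) + B(6))² = (√2*√(-1) - 5)² = (√2*I - 5)² = (I*√2 - 5)² = (-5 + I*√2)²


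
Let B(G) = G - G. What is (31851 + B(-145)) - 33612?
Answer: -1761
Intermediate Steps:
B(G) = 0
(31851 + B(-145)) - 33612 = (31851 + 0) - 33612 = 31851 - 33612 = -1761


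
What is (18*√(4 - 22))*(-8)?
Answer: -432*I*√2 ≈ -610.94*I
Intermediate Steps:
(18*√(4 - 22))*(-8) = (18*√(-18))*(-8) = (18*(3*I*√2))*(-8) = (54*I*√2)*(-8) = -432*I*√2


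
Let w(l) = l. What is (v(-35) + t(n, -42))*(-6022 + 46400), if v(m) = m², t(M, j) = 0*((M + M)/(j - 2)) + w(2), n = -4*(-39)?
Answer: 49543806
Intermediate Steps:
n = 156
t(M, j) = 2 (t(M, j) = 0*((M + M)/(j - 2)) + 2 = 0*((2*M)/(-2 + j)) + 2 = 0*(2*M/(-2 + j)) + 2 = 0 + 2 = 2)
(v(-35) + t(n, -42))*(-6022 + 46400) = ((-35)² + 2)*(-6022 + 46400) = (1225 + 2)*40378 = 1227*40378 = 49543806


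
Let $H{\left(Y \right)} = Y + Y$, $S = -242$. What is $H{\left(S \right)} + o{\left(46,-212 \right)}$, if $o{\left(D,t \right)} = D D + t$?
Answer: $1420$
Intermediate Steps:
$o{\left(D,t \right)} = t + D^{2}$ ($o{\left(D,t \right)} = D^{2} + t = t + D^{2}$)
$H{\left(Y \right)} = 2 Y$
$H{\left(S \right)} + o{\left(46,-212 \right)} = 2 \left(-242\right) - \left(212 - 46^{2}\right) = -484 + \left(-212 + 2116\right) = -484 + 1904 = 1420$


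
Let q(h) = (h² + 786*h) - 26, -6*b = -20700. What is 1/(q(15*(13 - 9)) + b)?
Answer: 1/54184 ≈ 1.8456e-5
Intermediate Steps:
b = 3450 (b = -⅙*(-20700) = 3450)
q(h) = -26 + h² + 786*h
1/(q(15*(13 - 9)) + b) = 1/((-26 + (15*(13 - 9))² + 786*(15*(13 - 9))) + 3450) = 1/((-26 + (15*4)² + 786*(15*4)) + 3450) = 1/((-26 + 60² + 786*60) + 3450) = 1/((-26 + 3600 + 47160) + 3450) = 1/(50734 + 3450) = 1/54184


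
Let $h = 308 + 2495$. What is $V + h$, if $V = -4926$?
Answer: $-2123$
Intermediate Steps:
$h = 2803$
$V + h = -4926 + 2803 = -2123$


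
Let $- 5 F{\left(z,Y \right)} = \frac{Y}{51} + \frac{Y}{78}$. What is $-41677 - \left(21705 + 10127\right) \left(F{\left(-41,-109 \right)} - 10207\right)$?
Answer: $\frac{1076861320013}{3315} \approx 3.2485 \cdot 10^{8}$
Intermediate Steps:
$F{\left(z,Y \right)} = - \frac{43 Y}{6630}$ ($F{\left(z,Y \right)} = - \frac{\frac{Y}{51} + \frac{Y}{78}}{5} = - \frac{\frac{43}{1326} Y}{5} = - \frac{43 Y}{6630}$)
$-41677 - \left(21705 + 10127\right) \left(F{\left(-41,-109 \right)} - 10207\right) = -41677 - \left(21705 + 10127\right) \left(\left(- \frac{43}{6630}\right) \left(-109\right) - 10207\right) = -41677 - 31832 \left(\frac{4687}{6630} - 10207\right) = -41677 - 31832 \left(- \frac{67667723}{6630}\right) = -41677 - - \frac{1076999479268}{3315} = -41677 + \frac{1076999479268}{3315} = \frac{1076861320013}{3315}$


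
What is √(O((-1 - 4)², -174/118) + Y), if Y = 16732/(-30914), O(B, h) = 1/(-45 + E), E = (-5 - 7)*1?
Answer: I*√433757162631/881049 ≈ 0.74752*I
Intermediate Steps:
E = -12 (E = -12*1 = -12)
O(B, h) = -1/57 (O(B, h) = 1/(-45 - 12) = 1/(-57) = -1/57)
Y = -8366/15457 (Y = 16732*(-1/30914) = -8366/15457 ≈ -0.54124)
√(O((-1 - 4)², -174/118) + Y) = √(-1/57 - 8366/15457) = √(-492319/881049) = I*√433757162631/881049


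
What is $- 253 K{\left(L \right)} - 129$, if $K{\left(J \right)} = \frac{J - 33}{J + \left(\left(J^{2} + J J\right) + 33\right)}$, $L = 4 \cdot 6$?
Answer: $- \frac{51228}{403} \approx -127.12$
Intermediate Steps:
$L = 24$
$K{\left(J \right)} = \frac{-33 + J}{33 + J + 2 J^{2}}$ ($K{\left(J \right)} = \frac{-33 + J}{J + \left(\left(J^{2} + J^{2}\right) + 33\right)} = \frac{-33 + J}{J + \left(2 J^{2} + 33\right)} = \frac{-33 + J}{J + \left(33 + 2 J^{2}\right)} = \frac{-33 + J}{33 + J + 2 J^{2}}$)
$- 253 K{\left(L \right)} - 129 = - 253 \frac{-33 + 24}{33 + 24 + 2 \cdot 24^{2}} - 129 = - 253 \frac{1}{33 + 24 + 2 \cdot 576} \left(-9\right) - 129 = - 253 \frac{1}{33 + 24 + 1152} \left(-9\right) - 129 = - 253 \cdot \frac{1}{1209} \left(-9\right) - 129 = \left(-253\right) \left(- \frac{3}{403}\right) - 129 = \frac{759}{403} - 129 = - \frac{51228}{403}$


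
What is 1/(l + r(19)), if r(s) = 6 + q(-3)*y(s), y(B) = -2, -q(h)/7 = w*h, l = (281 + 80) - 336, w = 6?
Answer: -1/221 ≈ -0.0045249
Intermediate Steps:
l = 25 (l = 361 - 336 = 25)
q(h) = -42*h
r(s) = -246 (r(s) = 6 - 42*(-3)*(-2) = 6 + 126*(-2) = 6 - 252 = -246)
1/(l + r(19)) = 1/(25 - 246) = 1/(-221) = -1/221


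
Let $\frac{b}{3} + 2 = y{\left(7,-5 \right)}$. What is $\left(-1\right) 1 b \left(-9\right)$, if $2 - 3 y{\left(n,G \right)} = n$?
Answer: $-99$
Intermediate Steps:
$y{\left(n,G \right)} = \frac{2}{3} - \frac{n}{3}$
$b = -11$ ($b = -6 + 3 \left(\frac{2}{3} - \frac{7}{3}\right) = -6 + 3 \left(- \frac{5}{3}\right) = -6 - 5 = -11$)
$\left(-1\right) 1 b \left(-9\right) = \left(-1\right) 1 \left(-11\right) \left(-9\right) = \left(-1\right) \left(-11\right) \left(-9\right) = 11 \left(-9\right) = -99$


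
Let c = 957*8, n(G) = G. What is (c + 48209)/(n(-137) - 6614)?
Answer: -55865/6751 ≈ -8.2751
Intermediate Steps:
c = 7656
(c + 48209)/(n(-137) - 6614) = (7656 + 48209)/(-137 - 6614) = 55865/(-6751) = 55865*(-1/6751) = -55865/6751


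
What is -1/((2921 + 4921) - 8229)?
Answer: 1/387 ≈ 0.0025840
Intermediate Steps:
-1/((2921 + 4921) - 8229) = -1/(7842 - 8229) = -1/(-387) = -1*(-1/387) = 1/387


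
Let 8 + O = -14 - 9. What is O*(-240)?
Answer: 7440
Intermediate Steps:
O = -31 (O = -8 + (-14 - 9) = -8 - 23 = -31)
O*(-240) = -31*(-240) = 7440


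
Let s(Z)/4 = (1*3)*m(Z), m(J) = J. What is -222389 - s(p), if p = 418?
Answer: -227405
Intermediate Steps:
s(Z) = 12*Z (s(Z) = 4*((1*3)*Z) = 4*(3*Z) = 12*Z)
-222389 - s(p) = -222389 - 12*418 = -222389 - 1*5016 = -222389 - 5016 = -227405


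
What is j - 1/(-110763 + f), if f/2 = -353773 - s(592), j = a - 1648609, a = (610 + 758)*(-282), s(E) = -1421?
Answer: -1658973832794/815467 ≈ -2.0344e+6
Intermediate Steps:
a = -385776 (a = 1368*(-282) = -385776)
j = -2034385 (j = -385776 - 1648609 = -2034385)
f = -704704 (f = 2*(-353773 - 1*(-1421)) = 2*(-353773 + 1421) = 2*(-352352) = -704704)
j - 1/(-110763 + f) = -2034385 - 1/(-110763 - 704704) = -2034385 - 1/(-815467) = -2034385 - 1*(-1/815467) = -2034385 + 1/815467 = -1658973832794/815467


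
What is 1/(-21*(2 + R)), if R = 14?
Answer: -1/336 ≈ -0.0029762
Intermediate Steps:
1/(-21*(2 + R)) = 1/(-21*(2 + 14)) = 1/(-21*16) = 1/(-336) = -1/336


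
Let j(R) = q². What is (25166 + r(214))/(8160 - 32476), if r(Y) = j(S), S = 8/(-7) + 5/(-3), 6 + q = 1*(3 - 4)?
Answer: -25215/24316 ≈ -1.0370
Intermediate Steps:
q = -7 (q = -6 + 1*(3 - 4) = -6 + 1*(-1) = -6 - 1 = -7)
S = -59/21 (S = 8*(-⅐) + 5*(-⅓) = -8/7 - 5/3 = -59/21 ≈ -2.8095)
j(R) = 49 (j(R) = (-7)² = 49)
r(Y) = 49
(25166 + r(214))/(8160 - 32476) = (25166 + 49)/(8160 - 32476) = 25215/(-24316) = 25215*(-1/24316) = -25215/24316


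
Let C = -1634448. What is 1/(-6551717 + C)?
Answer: -1/8186165 ≈ -1.2216e-7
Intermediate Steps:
1/(-6551717 + C) = 1/(-6551717 - 1634448) = 1/(-8186165) = -1/8186165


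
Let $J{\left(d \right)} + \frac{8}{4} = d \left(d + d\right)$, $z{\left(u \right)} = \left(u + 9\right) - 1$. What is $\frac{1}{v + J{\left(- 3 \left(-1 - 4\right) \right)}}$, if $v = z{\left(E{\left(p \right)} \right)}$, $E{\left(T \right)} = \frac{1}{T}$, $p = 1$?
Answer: $\frac{1}{457} \approx 0.0021882$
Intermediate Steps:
$z{\left(u \right)} = 8 + u$ ($z{\left(u \right)} = \left(9 + u\right) - 1 = 8 + u$)
$J{\left(d \right)} = -2 + 2 d^{2}$ ($J{\left(d \right)} = -2 + d \left(d + d\right) = -2 + d 2 d = -2 + 2 d^{2}$)
$v = 9$ ($v = 8 + 1^{-1} = 8 + 1 = 9$)
$\frac{1}{v + J{\left(- 3 \left(-1 - 4\right) \right)}} = \frac{1}{9 - \left(2 - 2 \left(- 3 \left(-1 - 4\right)\right)^{2}\right)} = \frac{1}{9 - \left(2 - 2 \left(\left(-3\right) \left(-5\right)\right)^{2}\right)} = \frac{1}{9 - \left(2 - 2 \cdot 15^{2}\right)} = \frac{1}{9 + \left(-2 + 2 \cdot 225\right)} = \frac{1}{9 + \left(-2 + 450\right)} = \frac{1}{9 + 448} = \frac{1}{457}$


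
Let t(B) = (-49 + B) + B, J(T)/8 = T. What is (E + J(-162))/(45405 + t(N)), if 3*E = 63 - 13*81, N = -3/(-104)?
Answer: -84552/2358515 ≈ -0.035850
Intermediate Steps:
J(T) = 8*T
N = 3/104 (N = -3*(-1/104) = 3/104 ≈ 0.028846)
t(B) = -49 + 2*B
E = -330 (E = (63 - 13*81)/3 = (63 - 1053)/3 = (1/3)*(-990) = -330)
(E + J(-162))/(45405 + t(N)) = (-330 + 8*(-162))/(45405 + (-49 + 2*(3/104))) = (-330 - 1296)/(45405 + (-49 + 3/52)) = -1626/(45405 - 2545/52) = -1626/2358515/52 = -1626*52/2358515 = -84552/2358515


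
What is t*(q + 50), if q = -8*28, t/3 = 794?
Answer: -414468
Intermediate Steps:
t = 2382 (t = 3*794 = 2382)
q = -224
t*(q + 50) = 2382*(-224 + 50) = 2382*(-174) = -414468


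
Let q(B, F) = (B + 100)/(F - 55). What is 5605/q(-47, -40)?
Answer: -532475/53 ≈ -10047.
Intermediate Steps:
q(B, F) = (100 + B)/(-55 + F)
5605/q(-47, -40) = 5605/(((100 - 47)/(-55 - 40))) = 5605/((53/(-95))) = 5605/((-1/95*53)) = 5605/(-53/95) = 5605*(-95/53) = -532475/53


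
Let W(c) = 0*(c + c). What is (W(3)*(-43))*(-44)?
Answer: 0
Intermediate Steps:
W(c) = 0 (W(c) = 0*(2*c) = 0)
(W(3)*(-43))*(-44) = (0*(-43))*(-44) = 0*(-44) = 0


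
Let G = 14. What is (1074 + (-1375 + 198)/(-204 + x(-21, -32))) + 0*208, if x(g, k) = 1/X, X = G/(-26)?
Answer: 141443/131 ≈ 1079.7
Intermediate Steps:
X = -7/13 (X = 14/(-26) = 14*(-1/26) = -7/13 ≈ -0.53846)
x(g, k) = -13/7 (x(g, k) = 1/(-7/13) = -13/7)
(1074 + (-1375 + 198)/(-204 + x(-21, -32))) + 0*208 = (1074 + (-1375 + 198)/(-204 - 13/7)) + 0*208 = (1074 - 1177/(-1441/7)) + 0 = (1074 - 1177*(-7/1441)) + 0 = (1074 + 749/131) + 0 = 141443/131 + 0 = 141443/131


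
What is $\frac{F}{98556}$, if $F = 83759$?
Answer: $\frac{83759}{98556} \approx 0.84986$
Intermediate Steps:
$\frac{F}{98556} = \frac{83759}{98556}$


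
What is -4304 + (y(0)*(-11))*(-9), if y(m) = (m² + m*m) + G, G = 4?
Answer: -3908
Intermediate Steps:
y(m) = 4 + 2*m² (y(m) = (m² + m*m) + 4 = (m² + m²) + 4 = 2*m² + 4 = 4 + 2*m²)
-4304 + (y(0)*(-11))*(-9) = -4304 + ((4 + 2*0²)*(-11))*(-9) = -4304 + ((4 + 2*0)*(-11))*(-9) = -4304 + ((4 + 0)*(-11))*(-9) = -4304 + (4*(-11))*(-9) = -4304 - 44*(-9) = -4304 + 396 = -3908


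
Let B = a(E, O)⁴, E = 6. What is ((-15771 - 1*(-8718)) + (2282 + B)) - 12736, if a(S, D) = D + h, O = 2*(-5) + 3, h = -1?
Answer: -13411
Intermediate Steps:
O = -7 (O = -10 + 3 = -7)
a(S, D) = -1 + D (a(S, D) = D - 1 = -1 + D)
B = 4096 (B = (-1 - 7)⁴ = (-8)⁴ = 4096)
((-15771 - 1*(-8718)) + (2282 + B)) - 12736 = ((-15771 - 1*(-8718)) + (2282 + 4096)) - 12736 = ((-15771 + 8718) + 6378) - 12736 = (-7053 + 6378) - 12736 = -675 - 12736 = -13411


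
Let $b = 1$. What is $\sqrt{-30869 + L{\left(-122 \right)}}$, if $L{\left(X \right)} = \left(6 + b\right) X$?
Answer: $i \sqrt{31723} \approx 178.11 i$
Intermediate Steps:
$L{\left(X \right)} = 7 X$ ($L{\left(X \right)} = \left(6 + 1\right) X = 7 X$)
$\sqrt{-30869 + L{\left(-122 \right)}} = \sqrt{-30869 + 7 \left(-122\right)} = \sqrt{-30869 - 854} = \sqrt{-31723} = i \sqrt{31723}$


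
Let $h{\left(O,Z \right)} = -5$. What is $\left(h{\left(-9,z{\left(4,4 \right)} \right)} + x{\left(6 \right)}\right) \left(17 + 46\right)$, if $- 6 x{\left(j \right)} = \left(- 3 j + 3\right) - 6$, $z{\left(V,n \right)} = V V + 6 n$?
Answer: $- \frac{189}{2} \approx -94.5$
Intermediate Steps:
$z{\left(V,n \right)} = V^{2} + 6 n$
$x{\left(j \right)} = \frac{1}{2} + \frac{j}{2}$ ($x{\left(j \right)} = - \frac{\left(- 3 j + 3\right) - 6}{6} = - \frac{\left(3 - 3 j\right) - 6}{6} = - \frac{-3 - 3 j}{6} = \frac{1}{2} + \frac{j}{2}$)
$\left(h{\left(-9,z{\left(4,4 \right)} \right)} + x{\left(6 \right)}\right) \left(17 + 46\right) = \left(-5 + \left(\frac{1}{2} + \frac{1}{2} \cdot 6\right)\right) \left(17 + 46\right) = \left(-5 + \left(\frac{1}{2} + 3\right)\right) 63 = \left(-5 + \frac{7}{2}\right) 63 = \left(- \frac{3}{2}\right) 63 = - \frac{189}{2}$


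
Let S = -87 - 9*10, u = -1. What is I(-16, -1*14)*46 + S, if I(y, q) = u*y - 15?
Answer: -131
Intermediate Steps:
I(y, q) = -15 - y (I(y, q) = -y - 15 = -15 - y)
S = -177 (S = -87 - 1*90 = -87 - 90 = -177)
I(-16, -1*14)*46 + S = (-15 - 1*(-16))*46 - 177 = (-15 + 16)*46 - 177 = 1*46 - 177 = 46 - 177 = -131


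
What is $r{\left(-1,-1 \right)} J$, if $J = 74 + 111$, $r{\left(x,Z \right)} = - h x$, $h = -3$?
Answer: $-555$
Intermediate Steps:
$r{\left(x,Z \right)} = 3 x$ ($r{\left(x,Z \right)} = \left(-1\right) \left(-3\right) x = 3 x$)
$J = 185$
$r{\left(-1,-1 \right)} J = 3 \left(-1\right) 185 = \left(-3\right) 185 = -555$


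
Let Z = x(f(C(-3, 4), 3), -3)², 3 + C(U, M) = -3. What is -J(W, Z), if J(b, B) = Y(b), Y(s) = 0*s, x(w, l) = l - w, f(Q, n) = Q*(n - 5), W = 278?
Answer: 0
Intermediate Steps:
C(U, M) = -6 (C(U, M) = -3 - 3 = -6)
f(Q, n) = Q*(-5 + n)
Y(s) = 0
Z = 225 (Z = (-3 - (-6)*(-5 + 3))² = (-3 - (-6)*(-2))² = (-3 - 1*12)² = (-3 - 12)² = (-15)² = 225)
J(b, B) = 0
-J(W, Z) = -1*0 = 0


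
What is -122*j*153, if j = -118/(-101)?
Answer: -2202588/101 ≈ -21808.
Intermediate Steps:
j = 118/101 (j = -118*(-1/101) = 118/101 ≈ 1.1683)
-122*j*153 = -122*118/101*153 = -14396/101*153 = -2202588/101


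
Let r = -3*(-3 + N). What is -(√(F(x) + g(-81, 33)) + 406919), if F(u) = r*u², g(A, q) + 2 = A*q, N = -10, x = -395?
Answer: -406919 - 10*√60823 ≈ -4.0939e+5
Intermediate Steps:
g(A, q) = -2 + A*q
r = 39 (r = -3*(-3 - 10) = -3*(-13) = 39)
F(u) = 39*u²
-(√(F(x) + g(-81, 33)) + 406919) = -(√(39*(-395)² + (-2 - 81*33)) + 406919) = -(√(39*156025 + (-2 - 2673)) + 406919) = -(√(6084975 - 2675) + 406919) = -(√6082300 + 406919) = -(10*√60823 + 406919) = -(406919 + 10*√60823) = -406919 - 10*√60823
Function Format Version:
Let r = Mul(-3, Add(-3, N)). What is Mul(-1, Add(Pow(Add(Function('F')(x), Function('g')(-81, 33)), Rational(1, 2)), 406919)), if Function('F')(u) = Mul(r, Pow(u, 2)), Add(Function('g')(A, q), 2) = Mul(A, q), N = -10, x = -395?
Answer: Add(-406919, Mul(-10, Pow(60823, Rational(1, 2)))) ≈ -4.0939e+5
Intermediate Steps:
Function('g')(A, q) = Add(-2, Mul(A, q))
r = 39 (r = Mul(-3, Add(-3, -10)) = Mul(-3, -13) = 39)
Function('F')(u) = Mul(39, Pow(u, 2))
Mul(-1, Add(Pow(Add(Function('F')(x), Function('g')(-81, 33)), Rational(1, 2)), 406919)) = Mul(-1, Add(Pow(Add(Mul(39, Pow(-395, 2)), Add(-2, Mul(-81, 33))), Rational(1, 2)), 406919)) = Mul(-1, Add(Pow(Add(Mul(39, 156025), Add(-2, -2673)), Rational(1, 2)), 406919)) = Mul(-1, Add(Pow(Add(6084975, -2675), Rational(1, 2)), 406919)) = Mul(-1, Add(Pow(6082300, Rational(1, 2)), 406919)) = Mul(-1, Add(Mul(10, Pow(60823, Rational(1, 2))), 406919)) = Mul(-1, Add(406919, Mul(10, Pow(60823, Rational(1, 2))))) = Add(-406919, Mul(-10, Pow(60823, Rational(1, 2))))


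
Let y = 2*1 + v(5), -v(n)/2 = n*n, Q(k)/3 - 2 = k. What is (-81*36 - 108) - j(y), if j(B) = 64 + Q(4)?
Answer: -3106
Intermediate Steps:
Q(k) = 6 + 3*k
v(n) = -2*n² (v(n) = -2*n*n = -2*n²)
y = -48 (y = 2*1 - 2*5² = 2 - 2*25 = 2 - 50 = -48)
j(B) = 82 (j(B) = 64 + (6 + 3*4) = 64 + (6 + 12) = 64 + 18 = 82)
(-81*36 - 108) - j(y) = (-81*36 - 108) - 1*82 = (-2916 - 108) - 82 = -3024 - 82 = -3106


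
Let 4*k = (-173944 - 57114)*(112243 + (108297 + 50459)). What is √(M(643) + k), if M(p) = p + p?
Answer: I*√62616481798/2 ≈ 1.2512e+5*I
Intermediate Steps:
M(p) = 2*p
k = -31308243471/2 (k = ((-173944 - 57114)*(112243 + (108297 + 50459)))/4 = (-231058*(112243 + 158756))/4 = (-231058*270999)/4 = (¼)*(-62616486942) = -31308243471/2 ≈ -1.5654e+10)
√(M(643) + k) = √(2*643 - 31308243471/2) = √(1286 - 31308243471/2) = √(-31308240899/2) = I*√62616481798/2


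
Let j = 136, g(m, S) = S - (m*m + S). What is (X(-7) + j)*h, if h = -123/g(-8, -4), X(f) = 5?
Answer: 17343/64 ≈ 270.98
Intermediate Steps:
g(m, S) = -m² (g(m, S) = S - (m² + S) = S - (S + m²) = S + (-S - m²) = -m²)
h = 123/64 (h = -123/((-1*(-8)²)) = -123/((-1*64)) = -123/(-64) = -123*(-1/64) = 123/64 ≈ 1.9219)
(X(-7) + j)*h = (5 + 136)*(123/64) = 141*(123/64) = 17343/64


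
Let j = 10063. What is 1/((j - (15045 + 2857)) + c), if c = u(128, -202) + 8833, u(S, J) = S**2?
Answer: 1/17378 ≈ 5.7544e-5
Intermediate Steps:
c = 25217 (c = 128**2 + 8833 = 16384 + 8833 = 25217)
1/((j - (15045 + 2857)) + c) = 1/((10063 - (15045 + 2857)) + 25217) = 1/((10063 - 1*17902) + 25217) = 1/((10063 - 17902) + 25217) = 1/(-7839 + 25217) = 1/17378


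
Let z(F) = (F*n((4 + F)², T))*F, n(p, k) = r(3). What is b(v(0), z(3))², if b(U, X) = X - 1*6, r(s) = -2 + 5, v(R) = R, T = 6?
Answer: 441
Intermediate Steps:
r(s) = 3
n(p, k) = 3
z(F) = 3*F² (z(F) = (F*3)*F = (3*F)*F = 3*F²)
b(U, X) = -6 + X (b(U, X) = X - 6 = -6 + X)
b(v(0), z(3))² = (-6 + 3*3²)² = (-6 + 3*9)² = (-6 + 27)² = 21² = 441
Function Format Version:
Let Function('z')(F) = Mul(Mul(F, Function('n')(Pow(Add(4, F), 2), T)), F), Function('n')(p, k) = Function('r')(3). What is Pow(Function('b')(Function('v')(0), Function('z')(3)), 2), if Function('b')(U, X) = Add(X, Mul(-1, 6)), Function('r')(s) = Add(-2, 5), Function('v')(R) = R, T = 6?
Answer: 441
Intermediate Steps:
Function('r')(s) = 3
Function('n')(p, k) = 3
Function('z')(F) = Mul(3, Pow(F, 2)) (Function('z')(F) = Mul(Mul(F, 3), F) = Mul(Mul(3, F), F) = Mul(3, Pow(F, 2)))
Function('b')(U, X) = Add(-6, X) (Function('b')(U, X) = Add(X, -6) = Add(-6, X))
Pow(Function('b')(Function('v')(0), Function('z')(3)), 2) = Pow(Add(-6, Mul(3, Pow(3, 2))), 2) = Pow(Add(-6, Mul(3, 9)), 2) = Pow(Add(-6, 27), 2) = Pow(21, 2) = 441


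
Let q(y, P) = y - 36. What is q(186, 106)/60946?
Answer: 75/30473 ≈ 0.0024612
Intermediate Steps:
q(y, P) = -36 + y
q(186, 106)/60946 = (-36 + 186)/60946 = 150*(1/60946) = 75/30473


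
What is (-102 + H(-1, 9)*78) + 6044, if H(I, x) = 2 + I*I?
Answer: 6176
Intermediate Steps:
H(I, x) = 2 + I²
(-102 + H(-1, 9)*78) + 6044 = (-102 + (2 + (-1)²)*78) + 6044 = (-102 + (2 + 1)*78) + 6044 = (-102 + 3*78) + 6044 = (-102 + 234) + 6044 = 132 + 6044 = 6176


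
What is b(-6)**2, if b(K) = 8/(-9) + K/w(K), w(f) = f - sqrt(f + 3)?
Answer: 4*(-8*sqrt(3) + 13*I)/(81*(-11*I + 4*sqrt(3))) ≈ -0.069837 - 0.01822*I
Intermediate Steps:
w(f) = f - sqrt(3 + f)
b(K) = -8/9 + K/(K - sqrt(3 + K)) (b(K) = 8/(-9) + K/(K - sqrt(3 + K)) = 8*(-1/9) + K/(K - sqrt(3 + K)) = -8/9 + K/(K - sqrt(3 + K)))
b(-6)**2 = (-8/9 - 6/(-6 - sqrt(3 - 6)))**2 = (-8/9 - 6/(-6 - sqrt(-3)))**2 = (-8/9 - 6/(-6 - I*sqrt(3)))**2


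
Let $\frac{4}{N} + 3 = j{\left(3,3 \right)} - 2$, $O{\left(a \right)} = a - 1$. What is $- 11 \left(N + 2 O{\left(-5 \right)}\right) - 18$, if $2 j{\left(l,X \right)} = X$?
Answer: $\frac{886}{7} \approx 126.57$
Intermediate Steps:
$O{\left(a \right)} = -1 + a$ ($O{\left(a \right)} = a - 1 = -1 + a$)
$j{\left(l,X \right)} = \frac{X}{2}$
$N = - \frac{8}{7}$ ($N = \frac{4}{-3 + \left(\frac{1}{2} \cdot 3 - 2\right)} = \frac{4}{-3 + \left(\frac{3}{2} - 2\right)} = \frac{4}{-3 - \frac{1}{2}} = \frac{4}{- \frac{7}{2}} = 4 \left(- \frac{2}{7}\right) = - \frac{8}{7} \approx -1.1429$)
$- 11 \left(N + 2 O{\left(-5 \right)}\right) - 18 = - 11 \left(- \frac{8}{7} + 2 \left(-1 - 5\right)\right) - 18 = - 11 \left(- \frac{8}{7} + 2 \left(-6\right)\right) - 18 = - 11 \left(- \frac{8}{7} - 12\right) - 18 = \left(-11\right) \left(- \frac{92}{7}\right) - 18 = \frac{1012}{7} - 18 = \frac{886}{7}$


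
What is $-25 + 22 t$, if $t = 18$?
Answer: $371$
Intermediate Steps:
$-25 + 22 t = -25 + 22 \cdot 18 = -25 + 396 = 371$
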